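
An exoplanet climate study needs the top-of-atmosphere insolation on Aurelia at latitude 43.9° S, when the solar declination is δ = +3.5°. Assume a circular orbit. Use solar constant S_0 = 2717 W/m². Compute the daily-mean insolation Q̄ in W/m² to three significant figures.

cos h₀ = −tan(-43.9°) tan(+3.500°) = 0.0589, h₀ = 1.5119 rad.
Bracket: h₀ sin ϕ sin δ + cos ϕ cos δ sin h₀ = 1.5119×-0.69340×0.06105 + 0.72055×0.99813×0.99827 = -0.064002 + 0.717958 = 0.653956.
Q̄ = (S_0/π) × [bracket] = (2717/π) × 0.653956 = 565.6 W/m².

Q̄ ≈ 566 W/m²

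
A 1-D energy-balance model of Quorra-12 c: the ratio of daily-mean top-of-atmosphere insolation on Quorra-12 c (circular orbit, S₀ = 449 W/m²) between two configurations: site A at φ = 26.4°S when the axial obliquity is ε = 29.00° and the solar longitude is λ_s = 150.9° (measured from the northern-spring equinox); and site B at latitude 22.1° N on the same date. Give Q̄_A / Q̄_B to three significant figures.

— Configuration A (φ=-26.4°):
Solar declination: sin δ = sin ε · sin λ_s = sin 29.00° × sin 150.9° = 0.23578, so δ = +13.638°.
cos H₀ = −tan(-26.4°) tan(+13.638°) = 0.1204, H₀ = 1.4501 rad.
Bracket: H₀ sin φ sin δ + cos φ cos δ sin H₀ = 1.4501×-0.44464×0.23578 + 0.89571×0.97181×0.99272 = -0.152024 + 0.864123 = 0.712099.
Q̄ = (S₀/π) × [bracket] = (449/π) × 0.712099 = 101.77 W/m².
— Configuration B (φ=+22.1°):
cos H₀ = −tan(+22.1°) tan(+13.638°) = -0.0985, H₀ = 1.6695 rad.
Bracket: H₀ sin φ sin δ + cos φ cos δ sin H₀ = 1.6695×0.37622×0.23578 + 0.92653×0.97181×0.99514 = 0.148093 + 0.896035 = 1.044128.
Q̄ = (S₀/π) × [bracket] = (449/π) × 1.044128 = 149.23 W/m².
Ratio Q̄_A / Q̄_B = 101.77 / 149.23 = 0.6820.

Q̄_A / Q̄_B ≈ 0.682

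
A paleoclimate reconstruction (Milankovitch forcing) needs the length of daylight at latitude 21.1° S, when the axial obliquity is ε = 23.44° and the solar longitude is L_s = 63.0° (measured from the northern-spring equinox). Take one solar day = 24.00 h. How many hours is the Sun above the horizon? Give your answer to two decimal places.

Solar declination: sin δ = sin ε · sin L_s = sin 23.44° × sin 63.0° = 0.35443, so δ = +20.759°.
cos h₀ = −tan ϕ · tan δ = −tan(-21.1°) × tan(+20.759°) = 0.1463, so h₀ = 1.4240 rad = 81.59°.
Daylight = 2h₀/(2π) × 24.00 h = (1.4240/π) × 24.00 = 10.88 h.

10.88 h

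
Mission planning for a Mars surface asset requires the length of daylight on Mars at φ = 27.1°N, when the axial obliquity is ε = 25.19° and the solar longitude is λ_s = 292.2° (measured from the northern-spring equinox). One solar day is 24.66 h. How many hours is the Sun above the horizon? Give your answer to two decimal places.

10.59 h

Solar declination: sin δ = sin ε · sin λ_s = sin 25.19° × sin 292.2° = -0.39407, so δ = -23.208°.
cos H₀ = −tan φ · tan δ = −tan(+27.1°) × tan(-23.208°) = 0.2194, so H₀ = 1.3496 rad = 77.33°.
Daylight = 2H₀/(2π) × 24.66 h = (1.3496/π) × 24.66 = 10.59 h.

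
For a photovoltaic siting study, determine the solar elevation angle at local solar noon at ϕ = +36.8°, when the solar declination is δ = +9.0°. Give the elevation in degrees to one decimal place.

At local noon the hour angle is zero, so the zenith angle equals |ϕ − δ| = |+36.8° − (+9.000°)| = 27.800°.
Elevation = 90° − 27.800° = 62.2°.

62.2°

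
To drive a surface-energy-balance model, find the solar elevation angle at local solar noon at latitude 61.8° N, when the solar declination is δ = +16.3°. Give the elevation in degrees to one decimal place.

44.5°

At local noon the hour angle is zero, so the zenith angle equals |φ − δ| = |+61.8° − (+16.300°)| = 45.500°.
Elevation = 90° − 45.500° = 44.5°.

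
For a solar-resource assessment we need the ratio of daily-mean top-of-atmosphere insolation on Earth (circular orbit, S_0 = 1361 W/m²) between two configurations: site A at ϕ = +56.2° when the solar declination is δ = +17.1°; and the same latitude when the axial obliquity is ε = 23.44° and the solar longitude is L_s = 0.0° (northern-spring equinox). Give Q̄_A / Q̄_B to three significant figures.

— Configuration A (ϕ=+56.2°):
cos h₀ = −tan(+56.2°) tan(+17.100°) = -0.4595, h₀ = 2.0483 rad.
Bracket: h₀ sin ϕ sin δ + cos ϕ cos δ sin h₀ = 2.0483×0.83098×0.29404 + 0.55630×0.95579×0.88815 = 0.500484 + 0.472235 = 0.972719.
Q̄ = (S_0/π) × [bracket] = (1361/π) × 0.972719 = 421.40 W/m².
— Configuration B (ϕ=+56.2°):
Solar declination: sin δ = sin ε · sin L_s = sin 23.44° × sin 0.0° = 0.00000, so δ = +0.000°.
cos h₀ = −tan(+56.2°) tan(+0.000°) = -0.0000, h₀ = 1.5708 rad.
Bracket: h₀ sin ϕ sin δ + cos ϕ cos δ sin h₀ = 1.5708×0.83098×0.00000 + 0.55630×1.00000×1.00000 = 0.000000 + 0.556300 = 0.556300.
Q̄ = (S_0/π) × [bracket] = (1361/π) × 0.556300 = 241.00 W/m².
Ratio Q̄_A / Q̄_B = 421.40 / 241.00 = 1.749.

Q̄_A / Q̄_B ≈ 1.75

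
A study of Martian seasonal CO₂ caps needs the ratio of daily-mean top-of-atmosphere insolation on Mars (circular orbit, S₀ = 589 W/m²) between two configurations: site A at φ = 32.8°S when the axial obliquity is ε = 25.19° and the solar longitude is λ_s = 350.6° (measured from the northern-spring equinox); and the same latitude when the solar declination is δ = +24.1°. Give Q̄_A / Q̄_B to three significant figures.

Q̄_A / Q̄_B ≈ 1.99

— Configuration A (φ=-32.8°):
Solar declination: sin δ = sin ε · sin λ_s = sin 25.19° × sin 350.6° = -0.06952, so δ = -3.986°.
cos H₀ = −tan(-32.8°) tan(-3.986°) = -0.0449, H₀ = 1.6157 rad.
Bracket: H₀ sin φ sin δ + cos φ cos δ sin H₀ = 1.6157×-0.54171×-0.06952 + 0.84057×0.99758×0.99899 = 0.060847 + 0.837689 = 0.898536.
Q̄ = (S₀/π) × [bracket] = (589/π) × 0.898536 = 168.46 W/m².
— Configuration B (φ=-32.8°):
cos H₀ = −tan(-32.8°) tan(+24.100°) = 0.2883, H₀ = 1.2784 rad.
Bracket: H₀ sin φ sin δ + cos φ cos δ sin H₀ = 1.2784×-0.54171×0.40833 + 0.84057×0.91283×0.95755 = -0.282778 + 0.734726 = 0.451948.
Q̄ = (S₀/π) × [bracket] = (589/π) × 0.451948 = 84.733 W/m².
Ratio Q̄_A / Q̄_B = 168.46 / 84.733 = 1.988.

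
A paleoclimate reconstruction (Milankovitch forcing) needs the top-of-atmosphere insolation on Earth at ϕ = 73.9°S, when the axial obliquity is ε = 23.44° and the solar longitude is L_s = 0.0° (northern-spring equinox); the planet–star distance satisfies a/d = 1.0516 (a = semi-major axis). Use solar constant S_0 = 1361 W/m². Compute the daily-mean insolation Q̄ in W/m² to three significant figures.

Q̄ ≈ 133 W/m²

Solar declination: sin δ = sin ε · sin L_s = sin 23.44° × sin 0.0° = 0.00000, so δ = +0.000°.
cos h₀ = −tan(-73.9°) tan(+0.000°) = 0.0000, h₀ = 1.5708 rad.
Bracket: h₀ sin ϕ sin δ + cos ϕ cos δ sin h₀ = 1.5708×-0.96078×0.00000 + 0.27731×1.00000×1.00000 = -0.000000 + 0.277310 = 0.277310.
Inverse-square distance factor (a/d)² = 1.0516² = 1.105863.
Q̄ = (S_0/π) × 1.105863 × [bracket] = (1361/π) × 1.105863 × 0.277310 = 132.9 W/m².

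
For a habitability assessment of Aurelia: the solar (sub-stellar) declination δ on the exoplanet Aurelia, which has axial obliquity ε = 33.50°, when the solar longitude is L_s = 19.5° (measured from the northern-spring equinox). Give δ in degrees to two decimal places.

δ = +10.62°

sin δ = sin ε · sin L_s = sin 33.50° × sin 19.5° = 0.184240.
δ = arcsin(0.184240) = +10.62°.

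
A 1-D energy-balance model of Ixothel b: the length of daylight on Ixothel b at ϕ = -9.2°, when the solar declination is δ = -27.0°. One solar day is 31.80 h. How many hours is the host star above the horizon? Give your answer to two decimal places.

cos h₀ = −tan ϕ · tan δ = −tan(-9.2°) × tan(-27.000°) = -0.0825, so h₀ = 1.6534 rad = 94.73°.
Daylight = 2h₀/(2π) × 31.80 h = (1.6534/π) × 31.80 = 16.74 h.

16.74 h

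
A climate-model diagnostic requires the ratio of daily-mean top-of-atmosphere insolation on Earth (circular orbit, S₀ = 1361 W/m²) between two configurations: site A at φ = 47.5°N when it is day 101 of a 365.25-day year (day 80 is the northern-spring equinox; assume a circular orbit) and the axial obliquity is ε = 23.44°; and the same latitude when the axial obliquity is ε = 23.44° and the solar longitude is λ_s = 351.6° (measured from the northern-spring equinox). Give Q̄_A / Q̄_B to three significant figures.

— Configuration A (φ=+47.5°):
Solar longitude: λ_s = 360° × (101 − 80)/365.25 = 20.698°.
sin δ = sin 23.44° × sin 20.698° = 0.14060, so δ = +8.082°.
cos H₀ = −tan(+47.5°) tan(+8.082°) = -0.1550, H₀ = 1.7264 rad.
Bracket: H₀ sin φ sin δ + cos φ cos δ sin H₀ = 1.7264×0.73728×0.14060 + 0.67559×0.99007×0.98792 = 0.178961 + 0.660801 = 0.839762.
Q̄ = (S₀/π) × [bracket] = (1361/π) × 0.839762 = 363.80 W/m².
— Configuration B (φ=+47.5°):
Solar declination: sin δ = sin ε · sin λ_s = sin 23.44° × sin 351.6° = -0.05811, so δ = -3.331°.
cos H₀ = −tan(+47.5°) tan(-3.331°) = 0.0635, H₀ = 1.5072 rad.
Bracket: H₀ sin φ sin δ + cos φ cos δ sin H₀ = 1.5072×0.73728×-0.05811 + 0.67559×0.99831×0.99798 = -0.064573 + 0.673086 = 0.608513.
Q̄ = (S₀/π) × [bracket] = (1361/π) × 0.608513 = 263.62 W/m².
Ratio Q̄_A / Q̄_B = 363.80 / 263.62 = 1.380.

Q̄_A / Q̄_B ≈ 1.38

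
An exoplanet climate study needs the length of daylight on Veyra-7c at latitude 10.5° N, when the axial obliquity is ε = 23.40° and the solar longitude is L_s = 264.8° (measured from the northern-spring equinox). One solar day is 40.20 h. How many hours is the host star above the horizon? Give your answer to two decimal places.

19.08 h

Solar declination: sin δ = sin ε · sin L_s = sin 23.40° × sin 264.8° = -0.39551, so δ = -23.298°.
cos h₀ = −tan ϕ · tan δ = −tan(+10.5°) × tan(-23.298°) = 0.0798, so h₀ = 1.4909 rad = 85.42°.
Daylight = 2h₀/(2π) × 40.20 h = (1.4909/π) × 40.20 = 19.08 h.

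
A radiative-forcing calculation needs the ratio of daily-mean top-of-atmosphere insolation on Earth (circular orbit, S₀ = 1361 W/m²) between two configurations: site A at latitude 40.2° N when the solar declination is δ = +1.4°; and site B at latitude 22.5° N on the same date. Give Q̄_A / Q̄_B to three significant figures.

Q̄_A / Q̄_B ≈ 0.840

— Configuration A (φ=+40.2°):
cos H₀ = −tan(+40.2°) tan(+1.400°) = -0.0207, H₀ = 1.5915 rad.
Bracket: H₀ sin φ sin δ + cos φ cos δ sin H₀ = 1.5915×0.64546×0.02443 + 0.76380×0.99970×0.99979 = 0.025096 + 0.763411 = 0.788507.
Q̄ = (S₀/π) × [bracket] = (1361/π) × 0.788507 = 341.60 W/m².
— Configuration B (φ=+22.5°):
cos H₀ = −tan(+22.5°) tan(+1.400°) = -0.0101, H₀ = 1.5809 rad.
Bracket: H₀ sin φ sin δ + cos φ cos δ sin H₀ = 1.5809×0.38268×0.02443 + 0.92388×0.99970×0.99995 = 0.014780 + 0.923557 = 0.938337.
Q̄ = (S₀/π) × [bracket] = (1361/π) × 0.938337 = 406.51 W/m².
Ratio Q̄_A / Q̄_B = 341.60 / 406.51 = 0.8403.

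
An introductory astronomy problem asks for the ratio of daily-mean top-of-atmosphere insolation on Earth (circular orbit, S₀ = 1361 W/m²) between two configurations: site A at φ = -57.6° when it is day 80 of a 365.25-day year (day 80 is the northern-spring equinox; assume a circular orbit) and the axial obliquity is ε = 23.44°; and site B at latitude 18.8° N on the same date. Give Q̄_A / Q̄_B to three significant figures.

Q̄_A / Q̄_B ≈ 0.566

— Configuration A (φ=-57.6°):
Solar longitude: λ_s = 360° × (80 − 80)/365.25 = 0.000°.
sin δ = sin 23.44° × sin 0.000° = 0.00000, so δ = +0.000°.
cos H₀ = −tan(-57.6°) tan(+0.000°) = 0.0000, H₀ = 1.5708 rad.
Bracket: H₀ sin φ sin δ + cos φ cos δ sin H₀ = 1.5708×-0.84433×0.00000 + 0.53583×1.00000×1.00000 = -0.000000 + 0.535830 = 0.535830.
Q̄ = (S₀/π) × [bracket] = (1361/π) × 0.535830 = 232.13 W/m².
— Configuration B (φ=+18.8°):
cos H₀ = −tan(+18.8°) tan(+0.000°) = -0.0000, H₀ = 1.5708 rad.
Bracket: H₀ sin φ sin δ + cos φ cos δ sin H₀ = 1.5708×0.32227×0.00000 + 0.94665×1.00000×1.00000 = 0.000000 + 0.946650 = 0.946650.
Q̄ = (S₀/π) × [bracket] = (1361/π) × 0.946650 = 410.11 W/m².
Ratio Q̄_A / Q̄_B = 232.13 / 410.11 = 0.5660.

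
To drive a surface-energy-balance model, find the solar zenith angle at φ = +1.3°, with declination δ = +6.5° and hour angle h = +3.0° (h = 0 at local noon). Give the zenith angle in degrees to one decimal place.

cos θ_z = sin φ sin δ + cos φ cos δ cos h = 0.002568 + 0.991955 = 0.994523.
θ_z = arccos(0.994523) = 6.0°.

θ_z = 6.0°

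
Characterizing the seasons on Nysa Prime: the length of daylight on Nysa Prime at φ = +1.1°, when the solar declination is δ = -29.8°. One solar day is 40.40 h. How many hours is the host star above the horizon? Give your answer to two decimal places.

cos H₀ = −tan φ · tan δ = −tan(+1.1°) × tan(-29.800°) = 0.0110, so H₀ = 1.5598 rad = 89.37°.
Daylight = 2H₀/(2π) × 40.40 h = (1.5598/π) × 40.40 = 20.06 h.

20.06 h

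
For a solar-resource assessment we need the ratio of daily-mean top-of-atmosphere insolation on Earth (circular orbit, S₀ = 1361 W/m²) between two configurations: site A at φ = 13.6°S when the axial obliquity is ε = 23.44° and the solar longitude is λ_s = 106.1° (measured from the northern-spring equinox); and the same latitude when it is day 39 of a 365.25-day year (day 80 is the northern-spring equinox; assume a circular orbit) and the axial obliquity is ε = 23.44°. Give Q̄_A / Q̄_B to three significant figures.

— Configuration A (φ=-13.6°):
Solar declination: sin δ = sin ε · sin λ_s = sin 23.44° × sin 106.1° = 0.38219, so δ = +22.469°.
cos H₀ = −tan(-13.6°) tan(+22.469°) = 0.1001, H₀ = 1.4706 rad.
Bracket: H₀ sin φ sin δ + cos φ cos δ sin H₀ = 1.4706×-0.23514×0.38219 + 0.97196×0.92409×0.99498 = -0.132160 + 0.893670 = 0.761510.
Q̄ = (S₀/π) × [bracket] = (1361/π) × 0.761510 = 329.90 W/m².
— Configuration B (φ=-13.6°):
Solar longitude: λ_s = 360° × (39 − 80)/365.25 = -40.411°, i.e. -40.411° + 360° = 319.589°.
sin δ = sin 23.44° × sin 319.589° = -0.25787, so δ = -14.944°.
cos H₀ = −tan(-13.6°) tan(-14.944°) = -0.0646, H₀ = 1.6354 rad.
Bracket: H₀ sin φ sin δ + cos φ cos δ sin H₀ = 1.6354×-0.23514×-0.25787 + 0.97196×0.96618×0.99791 = 0.099163 + 0.937126 = 1.036289.
Q̄ = (S₀/π) × [bracket] = (1361/π) × 1.036289 = 448.94 W/m².
Ratio Q̄_A / Q̄_B = 329.90 / 448.94 = 0.7348.

Q̄_A / Q̄_B ≈ 0.735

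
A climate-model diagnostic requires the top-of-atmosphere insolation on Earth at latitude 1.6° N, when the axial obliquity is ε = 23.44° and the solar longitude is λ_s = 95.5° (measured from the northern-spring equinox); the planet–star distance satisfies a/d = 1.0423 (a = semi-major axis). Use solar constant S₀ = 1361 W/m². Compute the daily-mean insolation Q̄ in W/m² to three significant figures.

Solar declination: sin δ = sin ε · sin λ_s = sin 23.44° × sin 95.5° = 0.39596, so δ = +23.326°.
cos H₀ = −tan(+1.6°) tan(+23.326°) = -0.0120, H₀ = 1.5828 rad.
Bracket: H₀ sin φ sin δ + cos φ cos δ sin H₀ = 1.5828×0.02792×0.39596 + 0.99961×0.91827×0.99993 = 0.017498 + 0.917848 = 0.935346.
Inverse-square distance factor (a/d)² = 1.0423² = 1.086389.
Q̄ = (S₀/π) × 1.086389 × [bracket] = (1361/π) × 1.086389 × 0.935346 = 440.2 W/m².

Q̄ ≈ 440 W/m²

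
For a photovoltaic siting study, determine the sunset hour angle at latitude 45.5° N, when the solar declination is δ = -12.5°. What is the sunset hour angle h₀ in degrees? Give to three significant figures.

h₀ = 77.0°

cos h₀ = −tan ϕ · tan δ = −tan(+45.5°) × tan(-12.500°) = 0.2256, so h₀ = 1.3432 rad = 76.96°.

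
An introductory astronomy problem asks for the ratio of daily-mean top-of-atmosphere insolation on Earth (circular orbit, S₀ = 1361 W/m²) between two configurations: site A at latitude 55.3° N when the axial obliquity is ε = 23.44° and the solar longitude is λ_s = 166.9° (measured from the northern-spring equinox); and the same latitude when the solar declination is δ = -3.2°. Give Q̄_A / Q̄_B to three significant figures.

Q̄_A / Q̄_B ≈ 1.38

— Configuration A (φ=+55.3°):
Solar declination: sin δ = sin ε · sin λ_s = sin 23.44° × sin 166.9° = 0.09016, so δ = +5.173°.
cos H₀ = −tan(+55.3°) tan(+5.173°) = -0.1307, H₀ = 1.7019 rad.
Bracket: H₀ sin φ sin δ + cos φ cos δ sin H₀ = 1.7019×0.82214×0.09016 + 0.56928×0.99593×0.99142 = 0.126152 + 0.562098 = 0.688250.
Q̄ = (S₀/π) × [bracket] = (1361/π) × 0.688250 = 298.16 W/m².
— Configuration B (φ=+55.3°):
cos H₀ = −tan(+55.3°) tan(-3.200°) = 0.0807, H₀ = 1.4900 rad.
Bracket: H₀ sin φ sin δ + cos φ cos δ sin H₀ = 1.4900×0.82214×-0.05582 + 0.56928×0.99844×0.99674 = -0.068379 + 0.566539 = 0.498160.
Q̄ = (S₀/π) × [bracket] = (1361/π) × 0.498160 = 215.81 W/m².
Ratio Q̄_A / Q̄_B = 298.16 / 215.81 = 1.382.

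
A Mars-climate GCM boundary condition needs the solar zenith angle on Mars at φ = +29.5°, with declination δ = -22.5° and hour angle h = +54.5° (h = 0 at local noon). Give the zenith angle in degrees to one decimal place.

θ_z = 73.8°

cos θ_z = sin φ sin δ + cos φ cos δ cos h = -0.188442 + 0.466945 = 0.278503.
θ_z = arccos(0.278503) = 73.8°.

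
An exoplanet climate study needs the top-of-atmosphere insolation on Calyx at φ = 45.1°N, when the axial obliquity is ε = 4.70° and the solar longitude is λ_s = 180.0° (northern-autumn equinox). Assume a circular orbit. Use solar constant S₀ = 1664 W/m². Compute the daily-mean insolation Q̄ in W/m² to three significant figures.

Solar declination: sin δ = sin ε · sin λ_s = sin 4.70° × sin 180.0° = 0.00000, so δ = +0.000°.
cos H₀ = −tan(+45.1°) tan(+0.000°) = -0.0000, H₀ = 1.5708 rad.
Bracket: H₀ sin φ sin δ + cos φ cos δ sin H₀ = 1.5708×0.70834×0.00000 + 0.70587×1.00000×1.00000 = 0.000000 + 0.705870 = 0.705870.
Q̄ = (S₀/π) × [bracket] = (1664/π) × 0.705870 = 373.9 W/m².

Q̄ ≈ 374 W/m²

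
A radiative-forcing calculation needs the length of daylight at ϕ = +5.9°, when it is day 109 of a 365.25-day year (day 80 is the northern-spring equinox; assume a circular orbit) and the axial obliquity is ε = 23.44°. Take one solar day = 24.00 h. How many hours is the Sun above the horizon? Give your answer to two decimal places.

Solar longitude: L_s = 360° × (109 − 80)/365.25 = 28.583°.
sin δ = sin 23.44° × sin 28.583° = 0.19032, so δ = +10.971°.
cos h₀ = −tan ϕ · tan δ = −tan(+5.9°) × tan(+10.971°) = -0.0200, so h₀ = 1.5908 rad = 91.15°.
Daylight = 2h₀/(2π) × 24.00 h = (1.5908/π) × 24.00 = 12.15 h.

12.15 h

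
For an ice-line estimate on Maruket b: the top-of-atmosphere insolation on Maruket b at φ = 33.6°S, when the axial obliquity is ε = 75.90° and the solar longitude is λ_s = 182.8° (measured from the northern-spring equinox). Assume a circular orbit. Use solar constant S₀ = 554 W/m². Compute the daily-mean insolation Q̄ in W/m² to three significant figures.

Q̄ ≈ 154 W/m²

Solar declination: sin δ = sin ε · sin λ_s = sin 75.90° × sin 182.8° = -0.04738, so δ = -2.716°.
cos H₀ = −tan(-33.6°) tan(-2.716°) = -0.0315, H₀ = 1.6023 rad.
Bracket: H₀ sin φ sin δ + cos φ cos δ sin H₀ = 1.6023×-0.55339×-0.04738 + 0.83292×0.99888×0.99950 = 0.042012 + 0.831571 = 0.873583.
Q̄ = (S₀/π) × [bracket] = (554/π) × 0.873583 = 154.1 W/m².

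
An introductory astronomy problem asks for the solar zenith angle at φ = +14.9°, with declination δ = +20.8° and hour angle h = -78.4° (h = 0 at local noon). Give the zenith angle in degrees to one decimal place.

cos θ_z = sin φ sin δ + cos φ cos δ cos h = 0.091310 + 0.181652 = 0.272962.
θ_z = arccos(0.272962) = 74.2°.

θ_z = 74.2°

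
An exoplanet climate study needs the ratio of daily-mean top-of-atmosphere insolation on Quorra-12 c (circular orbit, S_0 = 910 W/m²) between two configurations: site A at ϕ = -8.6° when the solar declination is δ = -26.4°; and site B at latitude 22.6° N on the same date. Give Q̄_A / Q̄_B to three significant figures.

Q̄_A / Q̄_B ≈ 1.72

— Configuration A (ϕ=-8.6°):
cos h₀ = −tan(-8.6°) tan(-26.400°) = -0.0751, h₀ = 1.6459 rad.
Bracket: h₀ sin ϕ sin δ + cos ϕ cos δ sin h₀ = 1.6459×-0.14954×-0.44464 + 0.98876×0.89571×0.99718 = 0.109438 + 0.883145 = 0.992583.
Q̄ = (S_0/π) × [bracket] = (910/π) × 0.992583 = 287.51 W/m².
— Configuration B (ϕ=+22.6°):
cos h₀ = −tan(+22.6°) tan(-26.400°) = 0.2066, h₀ = 1.3627 rad.
Bracket: h₀ sin ϕ sin δ + cos ϕ cos δ sin h₀ = 1.3627×0.38430×-0.44464 + 0.92321×0.89571×0.97842 = -0.232852 + 0.809083 = 0.576231.
Q̄ = (S_0/π) × [bracket] = (910/π) × 0.576231 = 166.91 W/m².
Ratio Q̄_A / Q̄_B = 287.51 / 166.91 = 1.723.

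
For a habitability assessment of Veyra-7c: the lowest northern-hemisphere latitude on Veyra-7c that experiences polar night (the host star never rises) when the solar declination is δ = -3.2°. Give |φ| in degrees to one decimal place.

Polar night requires cos H₀ = −tan φ tan δ ≥ 1, i.e. tan φ tan δ ≤ −1.
The boundary is |tan φ| · |tan δ| = 1, so |φ| = 90° − |δ| = 90° − 3.2° = 86.8° in the northern hemisphere.

|φ| = 86.8°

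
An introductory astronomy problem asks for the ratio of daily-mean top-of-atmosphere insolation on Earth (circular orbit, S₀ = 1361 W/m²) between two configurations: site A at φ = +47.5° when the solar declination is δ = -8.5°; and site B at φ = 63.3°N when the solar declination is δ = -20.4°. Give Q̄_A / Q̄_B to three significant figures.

Q̄_A / Q̄_B ≈ 9.45

— Configuration A (φ=+47.5°):
cos H₀ = −tan(+47.5°) tan(-8.500°) = 0.1631, H₀ = 1.4070 rad.
Bracket: H₀ sin φ sin δ + cos φ cos δ sin H₀ = 1.4070×0.73728×-0.14781 + 0.67559×0.98902×0.98661 = -0.153331 + 0.659225 = 0.505894.
Q̄ = (S₀/π) × [bracket] = (1361/π) × 0.505894 = 219.16 W/m².
— Configuration B (φ=+63.3°):
cos H₀ = −tan(+63.3°) tan(-20.400°) = 0.7394, H₀ = 0.7386 rad.
Bracket: H₀ sin φ sin δ + cos φ cos δ sin H₀ = 0.7386×0.89337×-0.34857 + 0.44932×0.93728×0.67323 = -0.230002 + 0.283523 = 0.053521.
Q̄ = (S₀/π) × [bracket] = (1361/π) × 0.053521 = 23.186 W/m².
Ratio Q̄_A / Q̄_B = 219.16 / 23.186 = 9.452.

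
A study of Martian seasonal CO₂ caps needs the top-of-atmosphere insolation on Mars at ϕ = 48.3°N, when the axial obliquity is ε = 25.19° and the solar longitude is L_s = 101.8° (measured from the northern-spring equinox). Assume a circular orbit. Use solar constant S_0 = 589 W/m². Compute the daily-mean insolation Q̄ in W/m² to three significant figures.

Solar declination: sin δ = sin ε · sin L_s = sin 25.19° × sin 101.8° = 0.41663, so δ = +24.622°.
cos h₀ = −tan(+48.3°) tan(+24.622°) = -0.5144, h₀ = 2.1111 rad.
Bracket: h₀ sin ϕ sin δ + cos ϕ cos δ sin h₀ = 2.1111×0.74664×0.41663 + 0.66523×0.90908×0.85756 = 0.656705 + 0.518607 = 1.175312.
Q̄ = (S_0/π) × [bracket] = (589/π) × 1.175312 = 220.4 W/m².

Q̄ ≈ 220 W/m²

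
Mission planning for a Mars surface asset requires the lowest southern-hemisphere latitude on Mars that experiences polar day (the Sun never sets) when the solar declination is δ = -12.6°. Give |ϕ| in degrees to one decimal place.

Polar day requires cos h₀ = −tan ϕ tan δ ≤ −1, i.e. tan ϕ tan δ ≥ 1.
The boundary is |tan ϕ| · |tan δ| = 1, so |ϕ| = 90° − |δ| = 90° − 12.6° = 77.4° in the southern hemisphere.

|ϕ| = 77.4°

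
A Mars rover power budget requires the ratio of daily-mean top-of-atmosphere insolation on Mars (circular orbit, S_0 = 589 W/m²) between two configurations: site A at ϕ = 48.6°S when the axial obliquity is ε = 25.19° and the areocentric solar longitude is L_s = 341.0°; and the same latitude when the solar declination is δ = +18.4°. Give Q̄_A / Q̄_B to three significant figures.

— Configuration A (ϕ=-48.6°):
sin δ = sin 25.19° × sin 341.0° = -0.13857, so δ = -7.965°.
cos h₀ = −tan(-48.6°) tan(-7.965°) = -0.1587, h₀ = 1.7302 rad.
Bracket: h₀ sin ϕ sin δ + cos ϕ cos δ sin h₀ = 1.7302×-0.75011×-0.13857 + 0.66131×0.99035×0.98733 = 0.179842 + 0.646630 = 0.826472.
Q̄ = (S_0/π) × [bracket] = (589/π) × 0.826472 = 154.95 W/m².
— Configuration B (ϕ=-48.6°):
cos h₀ = −tan(-48.6°) tan(+18.400°) = 0.3773, h₀ = 1.1839 rad.
Bracket: h₀ sin ϕ sin δ + cos ϕ cos δ sin h₀ = 1.1839×-0.75011×0.31565 + 0.66131×0.94888×0.92608 = -0.280315 + 0.581119 = 0.300804.
Q̄ = (S_0/π) × [bracket] = (589/π) × 0.300804 = 56.396 W/m².
Ratio Q̄_A / Q̄_B = 154.95 / 56.396 = 2.748.

Q̄_A / Q̄_B ≈ 2.75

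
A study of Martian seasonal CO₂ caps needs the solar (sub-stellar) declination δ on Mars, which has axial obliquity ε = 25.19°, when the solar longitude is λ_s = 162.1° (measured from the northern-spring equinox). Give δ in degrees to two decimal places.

sin δ = sin ε · sin λ_s = sin 25.19° × sin 162.1° = 0.130818.
δ = arcsin(0.130818) = +7.52°.

δ = +7.52°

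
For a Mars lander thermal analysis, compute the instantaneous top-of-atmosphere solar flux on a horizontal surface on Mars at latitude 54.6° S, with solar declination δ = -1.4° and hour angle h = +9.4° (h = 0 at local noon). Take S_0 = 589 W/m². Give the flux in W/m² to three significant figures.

348 W/m²

cos θ_z = sin ϕ sin δ + cos ϕ cos δ cos h = 0.019915 + 0.571332 = 0.591247.
Flux = S_0 · cos θ_z = 589 × 0.591247 = 348.2 W/m².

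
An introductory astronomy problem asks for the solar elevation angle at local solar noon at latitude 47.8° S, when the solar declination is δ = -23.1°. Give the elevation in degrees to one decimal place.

At local noon the hour angle is zero, so the zenith angle equals |φ − δ| = |-47.8° − (-23.100°)| = 24.700°.
Elevation = 90° − 24.700° = 65.3°.

65.3°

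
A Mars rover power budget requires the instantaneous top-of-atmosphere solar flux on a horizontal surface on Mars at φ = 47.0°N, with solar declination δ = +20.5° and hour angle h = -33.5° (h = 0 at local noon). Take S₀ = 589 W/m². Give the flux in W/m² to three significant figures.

cos θ_z = sin φ sin δ + cos φ cos δ cos h = 0.256125 + 0.532694 = 0.788819.
Flux = S₀ · cos θ_z = 589 × 0.788819 = 464.6 W/m².

465 W/m²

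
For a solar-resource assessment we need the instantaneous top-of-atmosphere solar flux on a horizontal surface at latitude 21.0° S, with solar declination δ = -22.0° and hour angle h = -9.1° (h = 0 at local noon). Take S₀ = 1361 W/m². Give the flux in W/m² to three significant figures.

cos θ_z = sin φ sin δ + cos φ cos δ cos h = 0.134247 + 0.854706 = 0.988953.
Flux = S₀ · cos θ_z = 1361 × 0.988953 = 1346 W/m².

1.35e+03 W/m²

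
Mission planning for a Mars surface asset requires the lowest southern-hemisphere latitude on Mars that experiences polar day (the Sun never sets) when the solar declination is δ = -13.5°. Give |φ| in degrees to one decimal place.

|φ| = 76.5°

Polar day requires cos H₀ = −tan φ tan δ ≤ −1, i.e. tan φ tan δ ≥ 1.
The boundary is |tan φ| · |tan δ| = 1, so |φ| = 90° − |δ| = 90° − 13.5° = 76.5° in the southern hemisphere.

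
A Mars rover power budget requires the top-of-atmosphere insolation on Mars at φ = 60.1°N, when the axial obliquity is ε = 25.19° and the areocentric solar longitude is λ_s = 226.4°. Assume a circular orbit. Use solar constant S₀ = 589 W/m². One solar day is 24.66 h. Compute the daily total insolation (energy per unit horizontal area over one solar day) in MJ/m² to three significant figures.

sin δ = sin 25.19° × sin 226.4° = -0.30822, so δ = -17.952°.
cos H₀ = −tan(+60.1°) tan(-17.952°) = 0.5634, H₀ = 0.9722 rad.
Bracket: H₀ sin φ sin δ + cos φ cos δ sin H₀ = 0.9722×0.86690×-0.30822 + 0.49849×0.95131×0.82615 = -0.259768 + 0.391776 = 0.132008.
Q̄ = (S₀/π) × [bracket] = (589/π) × 0.132008 = 24.749 W/m².
Daily total = Q̄ × 24.66 h × 3600 s/h = 24.749 × 24.66 × 3600 / 10⁶ = 2.197 MJ/m².

2.20 MJ/m²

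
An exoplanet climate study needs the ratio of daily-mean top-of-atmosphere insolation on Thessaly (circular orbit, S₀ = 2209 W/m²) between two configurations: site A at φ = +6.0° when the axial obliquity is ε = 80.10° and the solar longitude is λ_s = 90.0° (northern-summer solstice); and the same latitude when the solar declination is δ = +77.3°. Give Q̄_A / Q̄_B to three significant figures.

— Configuration A (φ=+6.0°):
Solar declination: sin δ = sin ε · sin λ_s = sin 80.10° × sin 90.0° = 0.98511, so δ = +80.100°.
cos H₀ = −tan(+6.0°) tan(+80.100°) = -0.6022, H₀ = 2.2171 rad.
Bracket: H₀ sin φ sin δ + cos φ cos δ sin H₀ = 2.2171×0.10453×0.98511 + 0.99452×0.17193×0.79833 = 0.228303 + 0.136505 = 0.364808.
Q̄ = (S₀/π) × [bracket] = (2209/π) × 0.364808 = 256.51 W/m².
— Configuration B (φ=+6.0°):
cos H₀ = −tan(+6.0°) tan(+77.300°) = -0.4664, H₀ = 2.0560 rad.
Bracket: H₀ sin φ sin δ + cos φ cos δ sin H₀ = 2.0560×0.10453×0.97553 + 0.99452×0.21985×0.88458 = 0.209655 + 0.193409 = 0.403064.
Q̄ = (S₀/π) × [bracket] = (2209/π) × 0.403064 = 283.41 W/m².
Ratio Q̄_A / Q̄_B = 256.51 / 283.41 = 0.9051.

Q̄_A / Q̄_B ≈ 0.905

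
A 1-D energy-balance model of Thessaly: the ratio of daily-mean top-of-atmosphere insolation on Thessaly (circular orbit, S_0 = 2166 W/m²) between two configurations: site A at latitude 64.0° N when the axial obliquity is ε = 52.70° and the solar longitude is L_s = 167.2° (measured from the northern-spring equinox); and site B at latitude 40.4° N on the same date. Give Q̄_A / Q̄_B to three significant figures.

Q̄_A / Q̄_B ≈ 0.757

— Configuration A (ϕ=+64.0°):
Solar declination: sin δ = sin ε · sin L_s = sin 52.70° × sin 167.2° = 0.17624, so δ = +10.151°.
cos h₀ = −tan(+64.0°) tan(+10.151°) = -0.3671, h₀ = 1.9467 rad.
Bracket: h₀ sin ϕ sin δ + cos ϕ cos δ sin h₀ = 1.9467×0.89879×0.17624 + 0.43837×0.98435×0.93019 = 0.308363 + 0.401386 = 0.709749.
Q̄ = (S_0/π) × [bracket] = (2166/π) × 0.709749 = 489.34 W/m².
— Configuration B (ϕ=+40.4°):
cos h₀ = −tan(+40.4°) tan(+10.151°) = -0.1524, h₀ = 1.7238 rad.
Bracket: h₀ sin ϕ sin δ + cos ϕ cos δ sin h₀ = 1.7238×0.64812×0.17624 + 0.76154×0.98435×0.98832 = 0.196900 + 0.740866 = 0.937766.
Q̄ = (S_0/π) × [bracket] = (2166/π) × 0.937766 = 646.55 W/m².
Ratio Q̄_A / Q̄_B = 489.34 / 646.55 = 0.7568.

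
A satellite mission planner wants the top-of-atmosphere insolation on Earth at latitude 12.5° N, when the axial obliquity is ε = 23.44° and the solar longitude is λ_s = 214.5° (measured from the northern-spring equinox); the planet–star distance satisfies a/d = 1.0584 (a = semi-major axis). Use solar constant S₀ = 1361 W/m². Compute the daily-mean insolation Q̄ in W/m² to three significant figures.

Q̄ ≈ 425 W/m²

Solar declination: sin δ = sin ε · sin λ_s = sin 23.44° × sin 214.5° = -0.22531, so δ = -13.021°.
cos H₀ = −tan(+12.5°) tan(-13.021°) = 0.0513, H₀ = 1.5195 rad.
Bracket: H₀ sin φ sin δ + cos φ cos δ sin H₀ = 1.5195×0.21644×-0.22531 + 0.97630×0.97429×0.99868 = -0.074100 + 0.949944 = 0.875844.
Inverse-square distance factor (a/d)² = 1.0584² = 1.120211.
Q̄ = (S₀/π) × 1.120211 × [bracket] = (1361/π) × 1.120211 × 0.875844 = 425.0 W/m².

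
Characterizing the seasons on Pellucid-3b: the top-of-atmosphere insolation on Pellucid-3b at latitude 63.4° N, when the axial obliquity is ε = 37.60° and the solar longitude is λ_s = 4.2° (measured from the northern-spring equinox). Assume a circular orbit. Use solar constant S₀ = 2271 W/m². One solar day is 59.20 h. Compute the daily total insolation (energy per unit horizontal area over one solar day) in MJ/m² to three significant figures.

Solar declination: sin δ = sin ε · sin λ_s = sin 37.60° × sin 4.2° = 0.04469, so δ = +2.561°.
cos H₀ = −tan(+63.4°) tan(+2.561°) = -0.0893, H₀ = 1.6602 rad.
Bracket: H₀ sin φ sin δ + cos φ cos δ sin H₀ = 1.6602×0.89415×0.04469 + 0.44776×0.99900×0.99600 = 0.066341 + 0.445523 = 0.511864.
Q̄ = (S₀/π) × [bracket] = (2271/π) × 0.511864 = 370.02 W/m².
Daily total = Q̄ × 59.20 h × 3600 s/h = 370.02 × 59.20 × 3600 / 10⁶ = 78.86 MJ/m².

78.9 MJ/m²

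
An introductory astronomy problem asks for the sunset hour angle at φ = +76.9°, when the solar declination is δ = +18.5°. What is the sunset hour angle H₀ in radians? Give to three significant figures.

H₀ = 3.14 rad

Sunrise equation: cos H₀ = −tan φ · tan δ = -1.4378 ≤ −1, so the Sun never sets (polar day) and H₀ = π.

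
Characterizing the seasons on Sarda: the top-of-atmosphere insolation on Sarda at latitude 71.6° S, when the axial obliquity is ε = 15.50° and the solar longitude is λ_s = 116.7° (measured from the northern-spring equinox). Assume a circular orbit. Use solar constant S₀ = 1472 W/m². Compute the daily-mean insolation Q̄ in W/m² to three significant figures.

Q̄ ≈ 18.3 W/m²

Solar declination: sin δ = sin ε · sin λ_s = sin 15.50° × sin 116.7° = 0.23874, so δ = +13.812°.
cos H₀ = −tan(-71.6°) tan(+13.812°) = 0.7391, H₀ = 0.7391 rad.
Bracket: H₀ sin φ sin δ + cos φ cos δ sin H₀ = 0.7391×-0.94888×0.23874 + 0.31565×0.97108×0.67364 = -0.167432 + 0.206485 = 0.039053.
Q̄ = (S₀/π) × [bracket] = (1472/π) × 0.039053 = 18.30 W/m².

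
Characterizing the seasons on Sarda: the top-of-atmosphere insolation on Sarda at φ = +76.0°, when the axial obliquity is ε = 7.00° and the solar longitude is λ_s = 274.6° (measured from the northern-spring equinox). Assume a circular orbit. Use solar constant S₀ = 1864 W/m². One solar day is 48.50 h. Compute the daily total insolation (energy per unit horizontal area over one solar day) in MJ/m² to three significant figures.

8.76 MJ/m²

Solar declination: sin δ = sin ε · sin λ_s = sin 7.00° × sin 274.6° = -0.12148, so δ = -6.977°.
cos H₀ = −tan(+76.0°) tan(-6.977°) = 0.4909, H₀ = 1.0577 rad.
Bracket: H₀ sin φ sin δ + cos φ cos δ sin H₀ = 1.0577×0.97030×-0.12148 + 0.24192×0.99259×0.87124 = -0.124673 + 0.209209 = 0.084536.
Q̄ = (S₀/π) × [bracket] = (1864/π) × 0.084536 = 50.158 W/m².
Daily total = Q̄ × 48.50 h × 3600 s/h = 50.158 × 48.50 × 3600 / 10⁶ = 8.758 MJ/m².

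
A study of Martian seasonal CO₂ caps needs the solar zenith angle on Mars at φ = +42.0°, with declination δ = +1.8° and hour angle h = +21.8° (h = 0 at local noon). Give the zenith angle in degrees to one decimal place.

cos θ_z = sin φ sin δ + cos φ cos δ cos h = 0.021018 + 0.689659 = 0.710677.
θ_z = arccos(0.710677) = 44.7°.

θ_z = 44.7°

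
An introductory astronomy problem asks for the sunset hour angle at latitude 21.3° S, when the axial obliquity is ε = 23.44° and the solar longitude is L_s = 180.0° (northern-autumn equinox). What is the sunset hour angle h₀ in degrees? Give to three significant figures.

h₀ = 90.0°

Solar declination: sin δ = sin ε · sin L_s = sin 23.44° × sin 180.0° = 0.00000, so δ = +0.000°.
cos h₀ = −tan ϕ · tan δ = −tan(-21.3°) × tan(+0.000°) = 0.0000, so h₀ = 1.5708 rad = 90.00°.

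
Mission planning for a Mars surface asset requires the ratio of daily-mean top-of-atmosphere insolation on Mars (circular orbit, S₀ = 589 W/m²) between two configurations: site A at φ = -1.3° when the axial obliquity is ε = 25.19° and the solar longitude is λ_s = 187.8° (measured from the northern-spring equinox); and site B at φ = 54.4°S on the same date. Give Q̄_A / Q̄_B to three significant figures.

— Configuration A (φ=-1.3°):
Solar declination: sin δ = sin ε · sin λ_s = sin 25.19° × sin 187.8° = -0.05776, so δ = -3.311°.
cos H₀ = −tan(-1.3°) tan(-3.311°) = -0.0013, H₀ = 1.5721 rad.
Bracket: H₀ sin φ sin δ + cos φ cos δ sin H₀ = 1.5721×-0.02269×-0.05776 + 0.99974×0.99833×1.00000 = 0.002060 + 0.998070 = 1.000130.
Q̄ = (S₀/π) × [bracket] = (589/π) × 1.000130 = 187.51 W/m².
— Configuration B (φ=-54.4°):
cos H₀ = −tan(-54.4°) tan(-3.311°) = -0.0808, H₀ = 1.6517 rad.
Bracket: H₀ sin φ sin δ + cos φ cos δ sin H₀ = 1.6517×-0.81310×-0.05776 + 0.58212×0.99833×0.99673 = 0.077572 + 0.579248 = 0.656820.
Q̄ = (S₀/π) × [bracket] = (589/π) × 0.656820 = 123.14 W/m².
Ratio Q̄_A / Q̄_B = 187.51 / 123.14 = 1.523.

Q̄_A / Q̄_B ≈ 1.52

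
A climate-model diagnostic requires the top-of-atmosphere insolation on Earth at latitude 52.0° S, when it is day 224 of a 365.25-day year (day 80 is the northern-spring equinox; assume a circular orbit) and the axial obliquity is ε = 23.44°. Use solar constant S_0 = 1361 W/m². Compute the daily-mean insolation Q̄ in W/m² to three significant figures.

Q̄ ≈ 141 W/m²

Solar longitude: L_s = 360° × (224 − 80)/365.25 = 141.930°.
sin δ = sin 23.44° × sin 141.930° = 0.24528, so δ = +14.199°.
cos h₀ = −tan(-52.0°) tan(+14.199°) = 0.3238, h₀ = 1.2410 rad.
Bracket: h₀ sin ϕ sin δ + cos ϕ cos δ sin h₀ = 1.2410×-0.78801×0.24528 + 0.61566×0.96945×0.94611 = -0.239864 + 0.564687 = 0.324823.
Q̄ = (S_0/π) × [bracket] = (1361/π) × 0.324823 = 140.7 W/m².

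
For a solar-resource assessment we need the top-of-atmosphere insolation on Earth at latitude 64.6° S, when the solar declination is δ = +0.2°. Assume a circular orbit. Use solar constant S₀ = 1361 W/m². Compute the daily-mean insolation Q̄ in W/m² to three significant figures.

Q̄ ≈ 184 W/m²

cos H₀ = −tan(-64.6°) tan(+0.200°) = 0.0074, H₀ = 1.5634 rad.
Bracket: H₀ sin φ sin δ + cos φ cos δ sin H₀ = 1.5634×-0.90334×0.00349 + 0.42894×0.99999×0.99997 = -0.004929 + 0.428923 = 0.423994.
Q̄ = (S₀/π) × [bracket] = (1361/π) × 0.423994 = 183.7 W/m².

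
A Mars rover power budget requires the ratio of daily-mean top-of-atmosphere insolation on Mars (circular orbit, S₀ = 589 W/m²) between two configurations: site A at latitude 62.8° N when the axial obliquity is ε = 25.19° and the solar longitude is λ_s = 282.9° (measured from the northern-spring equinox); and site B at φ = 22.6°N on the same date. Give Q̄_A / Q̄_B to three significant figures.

Q̄_A / Q̄_B ≈ 0.0247

— Configuration A (φ=+62.8°):
Solar declination: sin δ = sin ε · sin λ_s = sin 25.19° × sin 282.9° = -0.41488, so δ = -24.512°.
cos H₀ = −tan(+62.8°) tan(-24.512°) = 0.8872, H₀ = 0.4795 rad.
Bracket: H₀ sin φ sin δ + cos φ cos δ sin H₀ = 0.4795×0.88942×-0.41488 + 0.45710×0.90988×0.46133 = -0.176937 + 0.191870 = 0.014933.
Q̄ = (S₀/π) × [bracket] = (589/π) × 0.014933 = 2.7997 W/m².
— Configuration B (φ=+22.6°):
cos H₀ = −tan(+22.6°) tan(-24.512°) = 0.1898, H₀ = 1.3798 rad.
Bracket: H₀ sin φ sin δ + cos φ cos δ sin H₀ = 1.3798×0.38430×-0.41488 + 0.92321×0.90988×0.98182 = -0.219993 + 0.824739 = 0.604746.
Q̄ = (S₀/π) × [bracket] = (589/π) × 0.604746 = 113.38 W/m².
Ratio Q̄_A / Q̄_B = 2.7997 / 113.38 = 0.02469.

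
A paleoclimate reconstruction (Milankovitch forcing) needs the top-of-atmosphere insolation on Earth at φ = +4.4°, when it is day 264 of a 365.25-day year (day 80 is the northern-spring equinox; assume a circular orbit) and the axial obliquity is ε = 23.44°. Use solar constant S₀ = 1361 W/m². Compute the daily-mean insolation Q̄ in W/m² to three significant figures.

Q̄ ≈ 431 W/m²

Solar longitude: λ_s = 360° × (264 − 80)/365.25 = 181.355°.
sin δ = sin 23.44° × sin 181.355° = -0.00941, so δ = -0.539°.
cos H₀ = −tan(+4.4°) tan(-0.539°) = 0.0007, H₀ = 1.5701 rad.
Bracket: H₀ sin φ sin δ + cos φ cos δ sin H₀ = 1.5701×0.07672×-0.00941 + 0.99705×0.99996×1.00000 = -0.001134 + 0.997010 = 0.995876.
Q̄ = (S₀/π) × [bracket] = (1361/π) × 0.995876 = 431.4 W/m².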